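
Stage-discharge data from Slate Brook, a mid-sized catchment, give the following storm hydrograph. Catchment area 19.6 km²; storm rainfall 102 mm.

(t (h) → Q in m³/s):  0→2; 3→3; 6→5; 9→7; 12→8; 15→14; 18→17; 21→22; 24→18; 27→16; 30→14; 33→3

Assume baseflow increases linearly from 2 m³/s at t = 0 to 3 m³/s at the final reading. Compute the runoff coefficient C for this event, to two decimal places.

ΣQ_DR = 99.00 m³/s; V = ΣQ_DR·Δt = 1.069 × 10^6 m³.
Runoff depth d = V / A = 54.55 mm.
C = d / P = 54.55 / 102 = 0.53.

C ≈ 0.53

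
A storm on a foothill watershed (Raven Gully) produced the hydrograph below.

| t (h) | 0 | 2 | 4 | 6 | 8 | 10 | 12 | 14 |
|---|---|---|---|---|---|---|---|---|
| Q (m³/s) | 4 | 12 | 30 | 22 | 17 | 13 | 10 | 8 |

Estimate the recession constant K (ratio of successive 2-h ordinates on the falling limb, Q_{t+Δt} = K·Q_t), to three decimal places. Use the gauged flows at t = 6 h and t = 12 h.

Using the recession-limb readings at t = 6 h and t = 12 h: Q falls from 22 to 10 m³/s over 3 intervals.
K = (Q₂/Q₁)^(1/3) = (10/22)^(1/3) = 0.769.

K ≈ 0.769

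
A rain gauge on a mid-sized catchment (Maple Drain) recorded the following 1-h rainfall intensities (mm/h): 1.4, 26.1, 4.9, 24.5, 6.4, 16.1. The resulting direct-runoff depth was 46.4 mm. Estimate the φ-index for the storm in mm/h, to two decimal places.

φ ≈ 6.77 mm/h

Only the 3 blocks with intensity above φ contribute runoff: 26.1, 24.5, 16.1 mm/h.
Σ(I−φ)·Δt = d  ⇒  (26.1+24.5+16.1 − 3φ)·1 = 46.4
φ = (66.70 − 46.4/1) / 3 = 6.77 mm/h.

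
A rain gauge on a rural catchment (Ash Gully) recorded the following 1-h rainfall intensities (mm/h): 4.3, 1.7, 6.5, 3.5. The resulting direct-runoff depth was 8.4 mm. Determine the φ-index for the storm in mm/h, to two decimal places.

φ ≈ 1.97 mm/h

Only the 3 blocks with intensity above φ contribute runoff: 4.3, 6.5, 3.5 mm/h.
Σ(I−φ)·Δt = d  ⇒  (4.3+6.5+3.5 − 3φ)·1 = 8.4
φ = (14.30 − 8.4/1) / 3 = 1.97 mm/h.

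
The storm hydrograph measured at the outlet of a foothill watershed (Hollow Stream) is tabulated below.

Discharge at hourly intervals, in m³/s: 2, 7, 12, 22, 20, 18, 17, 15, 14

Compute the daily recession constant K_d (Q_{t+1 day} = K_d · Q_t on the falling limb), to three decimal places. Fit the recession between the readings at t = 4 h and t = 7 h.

K_d ≈ 0.100

Between t = 4 h and t = 7 h the flow falls from 20 to 15 m³/s over 3×1 h = 3 h.
Per-interval ratio K = (15/20)^(1/3) = 0.9086; K_d = K^(24/1) = 0.100.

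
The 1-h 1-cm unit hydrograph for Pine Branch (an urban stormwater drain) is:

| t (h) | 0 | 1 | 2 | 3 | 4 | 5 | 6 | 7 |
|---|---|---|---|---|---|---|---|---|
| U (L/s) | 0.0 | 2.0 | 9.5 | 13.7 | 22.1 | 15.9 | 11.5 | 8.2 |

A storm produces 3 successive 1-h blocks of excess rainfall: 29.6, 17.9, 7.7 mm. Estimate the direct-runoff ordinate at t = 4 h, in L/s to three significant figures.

By discrete convolution, Q_j = Σ (P_i / 10 mm) · U_{j−i}.
At t = 4 h (j=4): Q = (29.6/10)·22.1 + (17.9/10)·13.7 + (7.7/10)·9.5 = 97.3 L/s.

Q ≈ 97.3 L/s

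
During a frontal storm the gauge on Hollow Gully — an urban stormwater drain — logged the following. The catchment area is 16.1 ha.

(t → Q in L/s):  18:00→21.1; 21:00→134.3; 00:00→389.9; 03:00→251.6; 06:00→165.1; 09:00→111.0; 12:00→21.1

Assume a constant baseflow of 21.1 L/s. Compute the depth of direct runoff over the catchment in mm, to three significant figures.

d ≈ 63.5 mm

Direct runoff: 0.0, 113.2, 368.8, 230.5, 144.0, 89.9, 0.0 L/s; ΣQ_DR = 946.4 L/s.
V = ΣQ_DR · Δt = 946.4 × 10800 s = 1.022 × 10^7 L.
Over A = 16.1 ha, depth = V / A = 63.5 mm.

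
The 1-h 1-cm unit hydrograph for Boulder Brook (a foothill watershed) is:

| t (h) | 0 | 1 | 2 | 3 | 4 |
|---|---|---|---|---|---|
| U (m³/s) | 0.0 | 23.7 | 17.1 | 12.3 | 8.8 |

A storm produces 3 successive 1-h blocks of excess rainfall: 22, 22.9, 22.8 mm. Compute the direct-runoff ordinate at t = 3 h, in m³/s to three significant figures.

Q ≈ 120 m³/s

By discrete convolution, Q_j = Σ (P_i / 10 mm) · U_{j−i}.
At t = 3 h (j=3): Q = (22/10)·12.3 + (22.9/10)·17.1 + (22.8/10)·23.7 = 120 m³/s.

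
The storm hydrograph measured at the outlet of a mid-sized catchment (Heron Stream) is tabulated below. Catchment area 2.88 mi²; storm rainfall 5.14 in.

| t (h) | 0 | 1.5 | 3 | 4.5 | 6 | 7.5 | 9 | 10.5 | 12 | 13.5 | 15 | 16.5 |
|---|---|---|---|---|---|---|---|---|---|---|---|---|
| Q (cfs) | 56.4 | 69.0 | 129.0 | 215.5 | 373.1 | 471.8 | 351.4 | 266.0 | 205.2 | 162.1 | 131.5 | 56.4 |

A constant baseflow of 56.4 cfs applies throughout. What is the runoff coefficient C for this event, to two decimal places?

C ≈ 0.28

ΣQ_DR = 1811 cfs; V = ΣQ_DR·Δt = 9.777 × 10^6 ft³.
Runoff depth d = V / A = 1.461 in.
C = d / P = 1.461 / 5.14 = 0.28.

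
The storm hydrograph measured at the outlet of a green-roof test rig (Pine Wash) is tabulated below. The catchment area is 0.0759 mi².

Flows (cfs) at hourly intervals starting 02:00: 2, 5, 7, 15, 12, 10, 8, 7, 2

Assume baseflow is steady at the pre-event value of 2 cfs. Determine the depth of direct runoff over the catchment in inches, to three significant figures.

d ≈ 1.02 in

Direct runoff: 0.0, 3.0, 5.0, 13.0, 10.0, 8.0, 6.0, 5.0, 0.0 cfs; ΣQ_DR = 50.00 cfs.
V = ΣQ_DR · Δt = 50.00 × 3600 s = 1.800 × 10^5 ft³.
Over A = 0.0759 mi², depth = V / A = 1.02 in.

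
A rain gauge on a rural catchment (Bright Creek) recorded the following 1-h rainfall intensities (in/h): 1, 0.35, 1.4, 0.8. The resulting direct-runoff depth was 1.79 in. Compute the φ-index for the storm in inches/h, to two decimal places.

Only the 3 blocks with intensity above φ contribute runoff: 1, 1.4, 0.8 in/h.
Σ(I−φ)·Δt = d  ⇒  (1+1.4+0.8 − 3φ)·1 = 1.79
φ = (3.200 − 1.79/1) / 3 = 0.47 in/h.

φ ≈ 0.47 in/h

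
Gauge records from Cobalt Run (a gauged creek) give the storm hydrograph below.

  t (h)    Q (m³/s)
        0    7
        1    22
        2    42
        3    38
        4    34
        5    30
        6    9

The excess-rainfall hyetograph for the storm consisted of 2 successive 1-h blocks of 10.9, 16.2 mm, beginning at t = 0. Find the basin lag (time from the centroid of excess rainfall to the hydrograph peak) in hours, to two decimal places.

Centroid of excess rainfall: t_c = Σ P_i·t̄_i / ΣP_i = 1.0978 h (block centres at 0.5, 1.5 h).
Hydrograph peak occurs at t = 2 h, so basin lag t_L = 2 − 1.0978 = 0.90 h.

t_L ≈ 0.90 h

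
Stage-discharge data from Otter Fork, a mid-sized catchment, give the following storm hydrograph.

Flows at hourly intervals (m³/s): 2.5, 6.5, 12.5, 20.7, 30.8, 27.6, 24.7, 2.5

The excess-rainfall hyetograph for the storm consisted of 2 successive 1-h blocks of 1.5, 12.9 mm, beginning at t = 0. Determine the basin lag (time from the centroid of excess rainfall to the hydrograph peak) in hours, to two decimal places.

Centroid of excess rainfall: t_c = Σ P_i·t̄_i / ΣP_i = 1.3958 h (block centres at 0.5, 1.5 h).
Hydrograph peak occurs at t = 4 h, so basin lag t_L = 4 − 1.3958 = 2.60 h.

t_L ≈ 2.60 h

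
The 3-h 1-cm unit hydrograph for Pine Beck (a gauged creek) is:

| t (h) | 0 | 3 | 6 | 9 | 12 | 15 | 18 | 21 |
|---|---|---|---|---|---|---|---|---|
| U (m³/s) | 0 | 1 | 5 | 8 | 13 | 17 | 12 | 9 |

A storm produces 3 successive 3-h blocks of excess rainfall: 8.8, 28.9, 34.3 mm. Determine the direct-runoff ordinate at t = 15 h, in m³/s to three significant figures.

By discrete convolution, Q_j = Σ (P_i / 10 mm) · U_{j−i}.
At t = 15 h (j=5): Q = (8.8/10)·17 + (28.9/10)·13 + (34.3/10)·8 = 80.0 m³/s.

Q ≈ 80.0 m³/s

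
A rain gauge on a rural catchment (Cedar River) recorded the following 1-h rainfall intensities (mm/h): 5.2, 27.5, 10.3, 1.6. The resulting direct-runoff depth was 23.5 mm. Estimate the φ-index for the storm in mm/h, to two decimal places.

Only the 2 blocks with intensity above φ contribute runoff: 27.5, 10.3 mm/h.
Σ(I−φ)·Δt = d  ⇒  (27.5+10.3 − 2φ)·1 = 23.5
φ = (37.80 − 23.5/1) / 2 = 7.15 mm/h.

φ ≈ 7.15 mm/h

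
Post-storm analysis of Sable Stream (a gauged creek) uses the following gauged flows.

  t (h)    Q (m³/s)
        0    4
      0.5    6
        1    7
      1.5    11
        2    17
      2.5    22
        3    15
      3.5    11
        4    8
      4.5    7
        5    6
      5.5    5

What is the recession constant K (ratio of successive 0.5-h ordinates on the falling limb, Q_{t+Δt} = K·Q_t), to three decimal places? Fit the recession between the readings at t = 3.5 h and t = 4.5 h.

K ≈ 0.798

Using the recession-limb readings at t = 3.5 h and t = 4.5 h: Q falls from 11 to 7 m³/s over 2 intervals.
K = (Q₂/Q₁)^(1/2) = (7/11)^(1/2) = 0.798.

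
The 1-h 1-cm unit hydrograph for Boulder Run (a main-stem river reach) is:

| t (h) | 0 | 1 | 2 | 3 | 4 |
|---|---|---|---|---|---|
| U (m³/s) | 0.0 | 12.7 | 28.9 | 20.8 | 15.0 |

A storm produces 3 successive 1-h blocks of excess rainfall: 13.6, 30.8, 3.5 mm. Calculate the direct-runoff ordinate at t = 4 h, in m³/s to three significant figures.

Q ≈ 94.6 m³/s

By discrete convolution, Q_j = Σ (P_i / 10 mm) · U_{j−i}.
At t = 4 h (j=4): Q = (13.6/10)·15.0 + (30.8/10)·20.8 + (3.5/10)·28.9 = 94.6 m³/s.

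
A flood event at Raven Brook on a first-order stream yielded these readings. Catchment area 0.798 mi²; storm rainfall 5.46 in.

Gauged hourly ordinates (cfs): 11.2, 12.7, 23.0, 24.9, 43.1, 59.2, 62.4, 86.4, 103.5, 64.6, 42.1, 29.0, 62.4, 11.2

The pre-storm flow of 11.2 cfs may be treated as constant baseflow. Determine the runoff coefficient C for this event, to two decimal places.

ΣQ_DR = 478.9 cfs; V = ΣQ_DR·Δt = 1.724 × 10^6 ft³.
Runoff depth d = V / A = 0.9299 in.
C = d / P = 0.9299 / 5.46 = 0.17.

C ≈ 0.17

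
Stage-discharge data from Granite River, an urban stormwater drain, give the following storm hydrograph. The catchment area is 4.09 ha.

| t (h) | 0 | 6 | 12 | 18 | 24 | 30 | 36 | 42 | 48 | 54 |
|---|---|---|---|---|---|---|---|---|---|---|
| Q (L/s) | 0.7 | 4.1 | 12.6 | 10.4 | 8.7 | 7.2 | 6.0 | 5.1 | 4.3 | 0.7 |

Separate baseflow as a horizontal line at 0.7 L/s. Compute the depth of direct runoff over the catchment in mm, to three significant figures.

d ≈ 27.9 mm

Direct runoff: 0.0, 3.4, 11.9, 9.7, 8.0, 6.5, 5.3, 4.4, 3.6, 0.0 L/s; ΣQ_DR = 52.80 L/s.
V = ΣQ_DR · Δt = 52.80 × 21600 s = 1.140 × 10^6 L.
Over A = 4.09 ha, depth = V / A = 27.9 mm.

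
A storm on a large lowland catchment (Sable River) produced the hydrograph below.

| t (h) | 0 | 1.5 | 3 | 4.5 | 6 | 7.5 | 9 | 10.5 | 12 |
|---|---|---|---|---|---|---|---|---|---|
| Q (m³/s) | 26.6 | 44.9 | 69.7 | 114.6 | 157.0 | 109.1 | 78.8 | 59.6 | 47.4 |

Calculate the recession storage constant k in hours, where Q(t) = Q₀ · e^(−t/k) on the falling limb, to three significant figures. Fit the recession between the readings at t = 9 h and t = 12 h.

k ≈ 5.90 h

On the falling limb, Q drops from 78.8 to 47.4 m³/s between t = 9 h and t = 12 h (Δt = 3 h).
k = −Δt / ln(Q₂/Q₁) = −3 / ln(47.4/78.8) = 5.90 h.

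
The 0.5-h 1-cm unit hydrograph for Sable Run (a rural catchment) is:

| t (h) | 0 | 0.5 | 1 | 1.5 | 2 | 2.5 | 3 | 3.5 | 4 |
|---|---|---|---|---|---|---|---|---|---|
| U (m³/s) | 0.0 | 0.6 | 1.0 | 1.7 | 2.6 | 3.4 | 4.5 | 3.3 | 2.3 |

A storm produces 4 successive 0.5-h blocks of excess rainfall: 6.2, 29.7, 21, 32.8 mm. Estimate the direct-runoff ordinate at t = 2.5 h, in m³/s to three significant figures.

By discrete convolution, Q_j = Σ (P_i / 10 mm) · U_{j−i}.
At t = 2.5 h (j=5): Q = (6.2/10)·3.4 + (29.7/10)·2.6 + (21/10)·1.7 + (32.8/10)·1.0 = 16.7 m³/s.

Q ≈ 16.7 m³/s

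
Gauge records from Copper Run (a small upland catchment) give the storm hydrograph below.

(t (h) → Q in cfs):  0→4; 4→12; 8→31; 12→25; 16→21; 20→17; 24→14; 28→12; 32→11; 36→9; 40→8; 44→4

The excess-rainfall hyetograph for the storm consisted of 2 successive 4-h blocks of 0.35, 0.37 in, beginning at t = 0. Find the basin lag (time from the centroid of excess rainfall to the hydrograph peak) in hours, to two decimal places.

Centroid of excess rainfall: t_c = Σ P_i·t̄_i / ΣP_i = 4.0556 h (block centres at 2, 6 h).
Hydrograph peak occurs at t = 8 h, so basin lag t_L = 8 − 4.0556 = 3.94 h.

t_L ≈ 3.94 h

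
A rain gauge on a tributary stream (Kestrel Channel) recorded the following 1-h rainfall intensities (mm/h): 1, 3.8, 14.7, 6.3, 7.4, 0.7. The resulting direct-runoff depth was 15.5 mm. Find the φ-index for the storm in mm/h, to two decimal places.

Only the 3 blocks with intensity above φ contribute runoff: 14.7, 6.3, 7.4 mm/h.
Σ(I−φ)·Δt = d  ⇒  (14.7+6.3+7.4 − 3φ)·1 = 15.5
φ = (28.40 − 15.5/1) / 3 = 4.30 mm/h.

φ ≈ 4.30 mm/h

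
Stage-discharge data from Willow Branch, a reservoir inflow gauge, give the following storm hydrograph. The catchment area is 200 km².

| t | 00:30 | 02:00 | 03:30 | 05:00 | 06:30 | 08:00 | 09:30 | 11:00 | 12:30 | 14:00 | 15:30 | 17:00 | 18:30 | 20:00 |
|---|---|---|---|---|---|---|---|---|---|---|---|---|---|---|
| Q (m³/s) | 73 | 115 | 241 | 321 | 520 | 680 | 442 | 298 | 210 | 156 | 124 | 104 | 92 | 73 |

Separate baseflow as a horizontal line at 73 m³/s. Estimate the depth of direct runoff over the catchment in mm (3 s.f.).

Direct runoff: 0.0, 42.0, 168.0, 248.0, 447.0, 607.0, 369.0, 225.0, 137.0, 83.0, 51.0, 31.0, 19.0, 0.0 m³/s; ΣQ_DR = 2427 m³/s.
V = ΣQ_DR · Δt = 2427 × 5400 s = 1.311 × 10^7 m³.
Over A = 200 km², depth = V / A = 65.5 mm.

d ≈ 65.5 mm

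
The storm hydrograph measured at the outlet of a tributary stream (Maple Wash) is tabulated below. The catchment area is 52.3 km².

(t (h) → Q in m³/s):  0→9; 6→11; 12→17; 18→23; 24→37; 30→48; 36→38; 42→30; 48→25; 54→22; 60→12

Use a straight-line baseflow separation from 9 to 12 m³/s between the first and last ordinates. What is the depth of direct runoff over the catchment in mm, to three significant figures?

Direct runoff: 0.00, 1.70, 7.40, 13.10, 26.80, 37.50, 27.20, 18.90, 13.60, 10.30, 0.00 m³/s; ΣQ_DR = 156.5 m³/s.
V = ΣQ_DR · Δt = 156.5 × 21600 s = 3.380 × 10^6 m³.
Over A = 52.3 km², depth = V / A = 64.6 mm.

d ≈ 64.6 mm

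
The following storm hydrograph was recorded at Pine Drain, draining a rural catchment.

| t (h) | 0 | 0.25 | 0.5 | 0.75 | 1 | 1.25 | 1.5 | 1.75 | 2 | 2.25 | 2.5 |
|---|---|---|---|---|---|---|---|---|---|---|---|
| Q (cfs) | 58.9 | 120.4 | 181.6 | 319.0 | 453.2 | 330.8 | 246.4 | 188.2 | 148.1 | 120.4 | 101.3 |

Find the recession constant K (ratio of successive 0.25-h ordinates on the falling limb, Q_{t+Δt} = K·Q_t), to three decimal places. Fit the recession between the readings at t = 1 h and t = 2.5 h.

K ≈ 0.779

Using the recession-limb readings at t = 1 h and t = 2.5 h: Q falls from 453.2 to 101.3 cfs over 6 intervals.
K = (Q₂/Q₁)^(1/6) = (101.3/453.2)^(1/6) = 0.779.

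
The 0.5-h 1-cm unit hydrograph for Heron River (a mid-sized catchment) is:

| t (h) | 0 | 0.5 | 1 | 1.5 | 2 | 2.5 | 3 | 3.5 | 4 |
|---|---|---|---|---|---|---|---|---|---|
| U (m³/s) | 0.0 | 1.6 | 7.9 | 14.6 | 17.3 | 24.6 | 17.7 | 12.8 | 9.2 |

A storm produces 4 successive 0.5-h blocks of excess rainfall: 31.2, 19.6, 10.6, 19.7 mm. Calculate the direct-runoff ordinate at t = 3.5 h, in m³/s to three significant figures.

Q ≈ 135 m³/s

By discrete convolution, Q_j = Σ (P_i / 10 mm) · U_{j−i}.
At t = 3.5 h (j=7): Q = (31.2/10)·12.8 + (19.6/10)·17.7 + (10.6/10)·24.6 + (19.7/10)·17.3 = 135 m³/s.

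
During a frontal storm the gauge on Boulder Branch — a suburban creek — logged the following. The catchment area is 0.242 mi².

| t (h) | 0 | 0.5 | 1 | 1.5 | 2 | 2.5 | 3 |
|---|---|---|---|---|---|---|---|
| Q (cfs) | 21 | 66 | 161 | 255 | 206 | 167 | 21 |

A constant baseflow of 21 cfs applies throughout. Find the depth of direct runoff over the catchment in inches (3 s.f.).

d ≈ 2.40 in

Direct runoff: 0.0, 45.0, 140.0, 234.0, 185.0, 146.0, 0.0 cfs; ΣQ_DR = 750.0 cfs.
V = ΣQ_DR · Δt = 750.0 × 1800 s = 1.350 × 10^6 ft³.
Over A = 0.242 mi², depth = V / A = 2.40 in.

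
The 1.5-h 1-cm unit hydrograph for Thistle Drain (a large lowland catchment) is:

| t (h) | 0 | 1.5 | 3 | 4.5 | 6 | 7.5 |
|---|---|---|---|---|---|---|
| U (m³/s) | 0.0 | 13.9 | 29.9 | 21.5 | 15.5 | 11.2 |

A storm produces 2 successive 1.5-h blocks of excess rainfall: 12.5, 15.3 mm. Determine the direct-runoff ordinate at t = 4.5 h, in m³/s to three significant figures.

By discrete convolution, Q_j = Σ (P_i / 10 mm) · U_{j−i}.
At t = 4.5 h (j=3): Q = (12.5/10)·21.5 + (15.3/10)·29.9 = 72.6 m³/s.

Q ≈ 72.6 m³/s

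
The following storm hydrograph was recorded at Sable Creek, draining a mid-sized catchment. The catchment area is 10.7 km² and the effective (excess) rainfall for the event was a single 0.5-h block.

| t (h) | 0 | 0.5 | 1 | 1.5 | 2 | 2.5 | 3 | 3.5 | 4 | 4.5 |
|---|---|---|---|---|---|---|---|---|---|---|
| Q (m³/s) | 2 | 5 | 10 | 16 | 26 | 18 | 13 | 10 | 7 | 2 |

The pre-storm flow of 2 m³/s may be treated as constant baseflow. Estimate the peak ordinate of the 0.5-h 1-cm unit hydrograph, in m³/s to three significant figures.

U_p ≈ 16.0 m³/s

Direct runoff: 0.0, 3.0, 8.0, 14.0, 24.0, 16.0, 11.0, 8.0, 5.0, 0.0 m³/s; ΣQ_DR = 89.00 m³/s, peak = 24.0 m³/s.
Runoff depth d = ΣQ_DR·Δt / A = 89.00 × 1800 / (10.7 km²) = 14.97 mm.
The 1-cm UH is the DRH scaled by (10 mm)/d, so U_p = 24.0 × 10/14.97 = 16.0 m³/s.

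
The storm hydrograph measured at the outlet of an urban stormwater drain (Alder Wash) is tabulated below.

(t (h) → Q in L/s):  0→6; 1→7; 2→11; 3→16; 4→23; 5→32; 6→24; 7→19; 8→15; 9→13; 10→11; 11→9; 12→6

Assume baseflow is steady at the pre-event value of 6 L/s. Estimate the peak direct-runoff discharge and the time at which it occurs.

Subtracting baseflow gives direct-runoff ordinates: 0.0, 1.0, 5.0, 10.0, 17.0, 26.0, 18.0, 13.0, 9.0, 7.0, 5.0, 3.0, 0.0 L/s.
The maximum is 26.0 L/s, occurring at the reading for t = 5 h.

Q_p = 26.0 L/s at t = 5 h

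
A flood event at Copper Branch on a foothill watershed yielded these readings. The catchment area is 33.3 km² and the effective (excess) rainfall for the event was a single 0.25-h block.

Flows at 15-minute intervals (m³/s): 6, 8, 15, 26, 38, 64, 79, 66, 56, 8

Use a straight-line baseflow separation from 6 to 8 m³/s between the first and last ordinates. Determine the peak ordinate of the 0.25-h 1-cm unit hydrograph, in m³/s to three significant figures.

Direct runoff: 0.00, 1.78, 8.56, 19.33, 31.11, 56.89, 71.67, 58.44, 48.22, 0.00 m³/s; ΣQ_DR = 296.0 m³/s, peak = 71.67 m³/s.
Runoff depth d = ΣQ_DR·Δt / A = 296.0 × 900 / (33.3 km²) = 8.000 mm.
The 1-cm UH is the DRH scaled by (10 mm)/d, so U_p = 71.67 × 10/8.000 = 89.6 m³/s.

U_p ≈ 89.6 m³/s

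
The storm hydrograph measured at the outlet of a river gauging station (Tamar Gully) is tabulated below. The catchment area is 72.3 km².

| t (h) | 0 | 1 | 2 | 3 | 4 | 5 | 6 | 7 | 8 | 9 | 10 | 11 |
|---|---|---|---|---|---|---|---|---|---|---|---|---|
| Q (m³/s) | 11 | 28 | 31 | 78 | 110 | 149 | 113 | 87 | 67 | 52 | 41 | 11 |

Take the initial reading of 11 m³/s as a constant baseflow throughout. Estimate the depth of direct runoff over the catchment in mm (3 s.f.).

d ≈ 32.2 mm

Direct runoff: 0.0, 17.0, 20.0, 67.0, 99.0, 138.0, 102.0, 76.0, 56.0, 41.0, 30.0, 0.0 m³/s; ΣQ_DR = 646.0 m³/s.
V = ΣQ_DR · Δt = 646.0 × 3600 s = 2.326 × 10^6 m³.
Over A = 72.3 km², depth = V / A = 32.2 mm.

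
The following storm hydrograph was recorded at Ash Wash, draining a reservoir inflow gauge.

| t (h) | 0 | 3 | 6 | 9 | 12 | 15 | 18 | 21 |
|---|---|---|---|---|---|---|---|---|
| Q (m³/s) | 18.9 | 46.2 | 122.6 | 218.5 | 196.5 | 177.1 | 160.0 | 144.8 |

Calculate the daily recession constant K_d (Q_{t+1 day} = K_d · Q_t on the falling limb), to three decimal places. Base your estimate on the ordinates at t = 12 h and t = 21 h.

Between t = 12 h and t = 21 h the flow falls from 196.5 to 144.8 m³/s over 3×3 h = 9 h.
Per-interval ratio K = (144.8/196.5)^(1/3) = 0.9032; K_d = K^(24/3) = 0.443.

K_d ≈ 0.443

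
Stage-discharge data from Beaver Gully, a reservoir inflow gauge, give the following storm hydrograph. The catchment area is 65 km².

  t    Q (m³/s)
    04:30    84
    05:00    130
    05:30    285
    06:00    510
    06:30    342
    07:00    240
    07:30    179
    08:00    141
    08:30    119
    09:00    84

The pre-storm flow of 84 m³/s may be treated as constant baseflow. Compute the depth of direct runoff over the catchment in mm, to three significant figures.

Direct runoff: 0.0, 46.0, 201.0, 426.0, 258.0, 156.0, 95.0, 57.0, 35.0, 0.0 m³/s; ΣQ_DR = 1274 m³/s.
V = ΣQ_DR · Δt = 1274 × 1800 s = 2.293 × 10^6 m³.
Over A = 65 km², depth = V / A = 35.3 mm.

d ≈ 35.3 mm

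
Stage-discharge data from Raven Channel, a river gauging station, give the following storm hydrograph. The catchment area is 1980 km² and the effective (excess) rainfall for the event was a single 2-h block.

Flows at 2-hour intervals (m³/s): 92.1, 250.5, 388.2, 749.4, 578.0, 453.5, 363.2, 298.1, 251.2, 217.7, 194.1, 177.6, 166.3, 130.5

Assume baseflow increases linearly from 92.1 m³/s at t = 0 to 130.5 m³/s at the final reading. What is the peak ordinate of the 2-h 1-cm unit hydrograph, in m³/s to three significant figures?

Direct runoff: 0.00, 155.45, 290.19, 648.44, 474.08, 346.63, 253.38, 185.32, 135.47, 99.02, 72.46, 53.01, 38.75, 0.00 m³/s; ΣQ_DR = 2752 m³/s, peak = 648.44 m³/s.
Runoff depth d = ΣQ_DR·Δt / A = 2752 × 7200 / (1980 km²) = 10.01 mm.
The 1-cm UH is the DRH scaled by (10 mm)/d, so U_p = 648.44 × 10/10.01 = 648 m³/s.

U_p ≈ 648 m³/s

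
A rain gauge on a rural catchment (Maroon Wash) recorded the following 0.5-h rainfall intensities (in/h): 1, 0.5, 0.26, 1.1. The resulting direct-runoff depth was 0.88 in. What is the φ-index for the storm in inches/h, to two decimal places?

Only the 3 blocks with intensity above φ contribute runoff: 1, 0.5, 1.1 in/h.
Σ(I−φ)·Δt = d  ⇒  (1+0.5+1.1 − 3φ)·0.5 = 0.88
φ = (2.600 − 0.88/0.5) / 3 = 0.28 in/h.

φ ≈ 0.28 in/h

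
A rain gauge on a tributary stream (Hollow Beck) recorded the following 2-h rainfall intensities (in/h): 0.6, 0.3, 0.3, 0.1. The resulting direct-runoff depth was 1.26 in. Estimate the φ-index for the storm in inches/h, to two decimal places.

φ ≈ 0.19 in/h

Only the 3 blocks with intensity above φ contribute runoff: 0.6, 0.3, 0.3 in/h.
Σ(I−φ)·Δt = d  ⇒  (0.6+0.3+0.3 − 3φ)·2 = 1.26
φ = (1.200 − 1.26/2) / 3 = 0.19 in/h.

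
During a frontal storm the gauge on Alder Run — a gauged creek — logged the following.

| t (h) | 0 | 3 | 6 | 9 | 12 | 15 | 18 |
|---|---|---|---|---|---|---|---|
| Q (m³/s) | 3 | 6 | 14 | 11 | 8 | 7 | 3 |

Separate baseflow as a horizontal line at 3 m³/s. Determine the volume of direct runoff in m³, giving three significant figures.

V ≈ 3.35 × 10^5 m³

Direct-runoff ordinates (Q − Q_b): 0.0, 3.0, 11.0, 8.0, 5.0, 4.0, 0.0 m³/s.
ΣQ_DR = 31.00 m³/s.
With Δt = 3 h = 10800 s, V = ΣQ_DR · Δt = 31.00 × 10800 = 3.35 × 10^5 m³.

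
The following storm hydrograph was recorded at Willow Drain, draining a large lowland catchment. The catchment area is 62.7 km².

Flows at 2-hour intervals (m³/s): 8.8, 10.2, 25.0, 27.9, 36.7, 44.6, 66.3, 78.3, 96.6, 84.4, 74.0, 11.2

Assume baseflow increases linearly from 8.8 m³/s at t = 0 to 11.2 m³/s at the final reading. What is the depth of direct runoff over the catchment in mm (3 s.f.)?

d ≈ 51.0 mm

Direct runoff: 0.00, 1.18, 15.76, 18.45, 27.03, 34.71, 56.19, 67.97, 86.05, 73.64, 63.02, 0.00 m³/s; ΣQ_DR = 444.0 m³/s.
V = ΣQ_DR · Δt = 444.0 × 7200 s = 3.197 × 10^6 m³.
Over A = 62.7 km², depth = V / A = 51.0 mm.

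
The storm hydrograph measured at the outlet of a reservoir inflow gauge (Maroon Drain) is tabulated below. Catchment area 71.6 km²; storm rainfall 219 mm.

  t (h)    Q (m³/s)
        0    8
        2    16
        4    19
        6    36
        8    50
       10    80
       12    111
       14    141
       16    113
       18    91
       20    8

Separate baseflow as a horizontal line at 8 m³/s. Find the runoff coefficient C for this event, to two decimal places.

ΣQ_DR = 585.0 m³/s; V = ΣQ_DR·Δt = 4.212 × 10^6 m³.
Runoff depth d = V / A = 58.83 mm.
C = d / P = 58.83 / 219 = 0.27.

C ≈ 0.27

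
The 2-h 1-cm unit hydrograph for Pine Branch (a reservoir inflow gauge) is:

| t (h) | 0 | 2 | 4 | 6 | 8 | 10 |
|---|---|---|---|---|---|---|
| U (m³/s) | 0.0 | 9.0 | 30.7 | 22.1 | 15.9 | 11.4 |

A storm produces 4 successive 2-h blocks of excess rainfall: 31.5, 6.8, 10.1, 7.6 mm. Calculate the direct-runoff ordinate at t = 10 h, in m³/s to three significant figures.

Q ≈ 92.4 m³/s

By discrete convolution, Q_j = Σ (P_i / 10 mm) · U_{j−i}.
At t = 10 h (j=5): Q = (31.5/10)·11.4 + (6.8/10)·15.9 + (10.1/10)·22.1 + (7.6/10)·30.7 = 92.4 m³/s.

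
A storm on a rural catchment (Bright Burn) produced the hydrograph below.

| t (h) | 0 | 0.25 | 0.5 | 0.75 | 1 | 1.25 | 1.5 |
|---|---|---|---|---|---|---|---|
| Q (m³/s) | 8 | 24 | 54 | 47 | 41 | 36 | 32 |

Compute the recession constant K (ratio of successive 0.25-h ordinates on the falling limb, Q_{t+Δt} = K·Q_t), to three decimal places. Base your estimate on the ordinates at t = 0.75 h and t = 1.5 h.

K ≈ 0.880

Using the recession-limb readings at t = 0.75 h and t = 1.5 h: Q falls from 47 to 32 m³/s over 3 intervals.
K = (Q₂/Q₁)^(1/3) = (32/47)^(1/3) = 0.880.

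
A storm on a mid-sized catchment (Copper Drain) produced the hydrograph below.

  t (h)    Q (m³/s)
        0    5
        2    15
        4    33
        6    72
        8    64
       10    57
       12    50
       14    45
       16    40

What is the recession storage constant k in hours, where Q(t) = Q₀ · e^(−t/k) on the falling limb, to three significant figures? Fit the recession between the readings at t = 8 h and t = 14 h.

k ≈ 17.0 h

On the falling limb, Q drops from 64 to 45 m³/s between t = 8 h and t = 14 h (Δt = 6 h).
k = −Δt / ln(Q₂/Q₁) = −6 / ln(45/64) = 17.0 h.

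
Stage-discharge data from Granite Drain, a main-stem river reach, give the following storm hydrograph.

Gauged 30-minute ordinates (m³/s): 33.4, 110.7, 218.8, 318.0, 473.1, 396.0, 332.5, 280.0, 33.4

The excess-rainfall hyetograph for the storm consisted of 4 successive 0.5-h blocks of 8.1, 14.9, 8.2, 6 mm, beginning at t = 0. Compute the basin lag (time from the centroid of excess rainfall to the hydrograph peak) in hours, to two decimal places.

t_L ≈ 1.09 h

Centroid of excess rainfall: t_c = Σ P_i·t̄_i / ΣP_i = 0.9126 h (block centres at 0.25, 0.75, 1.25, 1.75 h).
Hydrograph peak occurs at t = 2 h, so basin lag t_L = 2 − 0.9126 = 1.09 h.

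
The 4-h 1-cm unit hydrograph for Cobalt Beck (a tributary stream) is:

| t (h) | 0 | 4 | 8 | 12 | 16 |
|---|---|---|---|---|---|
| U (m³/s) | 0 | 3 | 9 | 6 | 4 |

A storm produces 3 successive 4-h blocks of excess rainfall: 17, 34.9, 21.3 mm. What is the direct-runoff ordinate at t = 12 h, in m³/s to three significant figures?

Q ≈ 48.0 m³/s

By discrete convolution, Q_j = Σ (P_i / 10 mm) · U_{j−i}.
At t = 12 h (j=3): Q = (17/10)·6 + (34.9/10)·9 + (21.3/10)·3 = 48.0 m³/s.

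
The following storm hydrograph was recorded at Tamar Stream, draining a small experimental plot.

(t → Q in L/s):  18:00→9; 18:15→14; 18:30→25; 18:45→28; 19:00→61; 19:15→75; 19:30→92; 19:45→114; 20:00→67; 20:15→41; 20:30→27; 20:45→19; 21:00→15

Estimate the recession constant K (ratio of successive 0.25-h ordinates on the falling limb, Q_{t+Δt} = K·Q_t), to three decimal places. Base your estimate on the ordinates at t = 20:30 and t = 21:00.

Using the recession-limb readings at t = 20:30 and t = 21:00: Q falls from 27 to 15 L/s over 2 intervals.
K = (Q₂/Q₁)^(1/2) = (15/27)^(1/2) = 0.745.

K ≈ 0.745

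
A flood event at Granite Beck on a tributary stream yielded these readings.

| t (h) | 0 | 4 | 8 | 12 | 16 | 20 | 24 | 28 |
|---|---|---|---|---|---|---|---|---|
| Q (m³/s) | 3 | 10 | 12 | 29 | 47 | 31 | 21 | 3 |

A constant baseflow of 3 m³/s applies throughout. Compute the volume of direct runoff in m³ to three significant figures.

Direct-runoff ordinates (Q − Q_b): 0.0, 7.0, 9.0, 26.0, 44.0, 28.0, 18.0, 0.0 m³/s.
ΣQ_DR = 132.0 m³/s.
With Δt = 4 h = 14400 s, V = ΣQ_DR · Δt = 132.0 × 14400 = 1.90 × 10^6 m³.

V ≈ 1.90 × 10^6 m³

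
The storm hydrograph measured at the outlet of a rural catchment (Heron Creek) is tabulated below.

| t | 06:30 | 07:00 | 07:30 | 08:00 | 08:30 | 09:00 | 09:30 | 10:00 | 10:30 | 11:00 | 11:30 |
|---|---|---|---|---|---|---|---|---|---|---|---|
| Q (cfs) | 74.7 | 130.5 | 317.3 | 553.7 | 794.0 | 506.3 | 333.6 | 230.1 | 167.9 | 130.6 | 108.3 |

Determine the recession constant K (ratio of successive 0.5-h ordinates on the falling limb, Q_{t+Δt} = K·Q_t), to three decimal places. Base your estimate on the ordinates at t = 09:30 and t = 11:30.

Using the recession-limb readings at t = 09:30 and t = 11:30: Q falls from 333.6 to 108.3 cfs over 4 intervals.
K = (Q₂/Q₁)^(1/4) = (108.3/333.6)^(1/4) = 0.755.

K ≈ 0.755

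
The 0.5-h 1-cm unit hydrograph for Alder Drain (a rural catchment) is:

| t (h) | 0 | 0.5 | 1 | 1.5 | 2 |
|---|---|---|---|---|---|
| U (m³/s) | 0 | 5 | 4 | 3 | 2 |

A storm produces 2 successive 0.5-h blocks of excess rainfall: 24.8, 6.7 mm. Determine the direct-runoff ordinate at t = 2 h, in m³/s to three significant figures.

Q ≈ 6.97 m³/s

By discrete convolution, Q_j = Σ (P_i / 10 mm) · U_{j−i}.
At t = 2 h (j=4): Q = (24.8/10)·2 + (6.7/10)·3 = 6.97 m³/s.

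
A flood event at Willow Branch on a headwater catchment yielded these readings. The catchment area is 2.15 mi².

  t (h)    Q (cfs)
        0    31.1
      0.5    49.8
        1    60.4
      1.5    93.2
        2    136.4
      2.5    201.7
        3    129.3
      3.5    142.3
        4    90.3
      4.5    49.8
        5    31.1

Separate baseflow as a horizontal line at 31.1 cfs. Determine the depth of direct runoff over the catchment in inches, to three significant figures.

Direct runoff: 0.0, 18.7, 29.3, 62.1, 105.3, 170.6, 98.2, 111.2, 59.2, 18.7, 0.0 cfs; ΣQ_DR = 673.3 cfs.
V = ΣQ_DR · Δt = 673.3 × 1800 s = 1.212 × 10^6 ft³.
Over A = 2.15 mi², depth = V / A = 0.243 in.

d ≈ 0.243 in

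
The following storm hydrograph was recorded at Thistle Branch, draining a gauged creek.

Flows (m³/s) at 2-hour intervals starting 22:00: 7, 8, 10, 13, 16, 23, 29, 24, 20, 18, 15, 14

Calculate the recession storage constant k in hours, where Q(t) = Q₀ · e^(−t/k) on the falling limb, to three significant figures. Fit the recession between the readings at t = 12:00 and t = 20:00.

k ≈ 14.8 h

On the falling limb, Q drops from 24 to 14 m³/s between t = 12:00 and t = 20:00 (Δt = 8 h).
k = −Δt / ln(Q₂/Q₁) = −8 / ln(14/24) = 14.8 h.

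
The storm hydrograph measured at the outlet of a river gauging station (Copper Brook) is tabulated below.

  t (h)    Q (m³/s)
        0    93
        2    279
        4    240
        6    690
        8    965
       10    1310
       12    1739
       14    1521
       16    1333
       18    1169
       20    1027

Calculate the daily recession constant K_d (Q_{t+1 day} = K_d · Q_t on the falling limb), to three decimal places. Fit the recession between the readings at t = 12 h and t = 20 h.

Between t = 12 h and t = 20 h the flow falls from 1739 to 1027 m³/s over 4×2 h = 8 h.
Per-interval ratio K = (1027/1739)^(1/4) = 0.8766; K_d = K^(24/2) = 0.206.

K_d ≈ 0.206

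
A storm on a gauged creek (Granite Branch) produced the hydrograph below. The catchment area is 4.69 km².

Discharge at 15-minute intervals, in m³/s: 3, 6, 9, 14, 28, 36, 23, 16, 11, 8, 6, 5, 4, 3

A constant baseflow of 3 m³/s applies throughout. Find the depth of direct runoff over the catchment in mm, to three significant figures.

Direct runoff: 0.0, 3.0, 6.0, 11.0, 25.0, 33.0, 20.0, 13.0, 8.0, 5.0, 3.0, 2.0, 1.0, 0.0 m³/s; ΣQ_DR = 130.0 m³/s.
V = ΣQ_DR · Δt = 130.0 × 900 s = 1.170 × 10^5 m³.
Over A = 4.69 km², depth = V / A = 24.9 mm.

d ≈ 24.9 mm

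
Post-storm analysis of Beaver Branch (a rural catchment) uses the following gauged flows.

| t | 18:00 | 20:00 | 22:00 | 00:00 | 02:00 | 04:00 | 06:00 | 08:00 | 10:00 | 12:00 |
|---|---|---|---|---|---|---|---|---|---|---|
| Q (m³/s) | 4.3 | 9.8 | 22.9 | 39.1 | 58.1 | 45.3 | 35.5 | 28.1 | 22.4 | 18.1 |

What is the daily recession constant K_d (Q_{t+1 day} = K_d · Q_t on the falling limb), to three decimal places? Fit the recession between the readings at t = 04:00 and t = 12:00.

K_d ≈ 0.064

Between t = 04:00 and t = 12:00 the flow falls from 45.3 to 18.1 m³/s over 4×2 h = 8 h.
Per-interval ratio K = (18.1/45.3)^(1/4) = 0.7951; K_d = K^(24/2) = 0.064.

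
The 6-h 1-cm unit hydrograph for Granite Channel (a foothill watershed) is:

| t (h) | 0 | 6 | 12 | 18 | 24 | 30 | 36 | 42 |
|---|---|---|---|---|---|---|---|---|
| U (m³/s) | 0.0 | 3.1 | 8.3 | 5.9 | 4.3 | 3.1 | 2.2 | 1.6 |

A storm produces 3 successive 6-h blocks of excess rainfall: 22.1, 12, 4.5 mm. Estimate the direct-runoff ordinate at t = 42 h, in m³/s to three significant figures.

Q ≈ 7.57 m³/s

By discrete convolution, Q_j = Σ (P_i / 10 mm) · U_{j−i}.
At t = 42 h (j=7): Q = (22.1/10)·1.6 + (12/10)·2.2 + (4.5/10)·3.1 = 7.57 m³/s.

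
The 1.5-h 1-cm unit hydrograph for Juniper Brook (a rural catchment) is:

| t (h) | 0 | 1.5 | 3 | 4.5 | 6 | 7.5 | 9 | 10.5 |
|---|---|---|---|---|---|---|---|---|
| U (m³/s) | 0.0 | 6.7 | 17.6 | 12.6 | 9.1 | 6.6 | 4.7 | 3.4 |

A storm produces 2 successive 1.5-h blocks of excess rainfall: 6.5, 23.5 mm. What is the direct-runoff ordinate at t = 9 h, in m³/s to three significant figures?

By discrete convolution, Q_j = Σ (P_i / 10 mm) · U_{j−i}.
At t = 9 h (j=6): Q = (6.5/10)·4.7 + (23.5/10)·6.6 = 18.6 m³/s.

Q ≈ 18.6 m³/s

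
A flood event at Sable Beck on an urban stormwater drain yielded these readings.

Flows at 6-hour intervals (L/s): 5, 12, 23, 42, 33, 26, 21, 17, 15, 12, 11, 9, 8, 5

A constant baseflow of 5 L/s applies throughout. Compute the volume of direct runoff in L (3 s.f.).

Direct-runoff ordinates (Q − Q_b): 0.0, 7.0, 18.0, 37.0, 28.0, 21.0, 16.0, 12.0, 10.0, 7.0, 6.0, 4.0, 3.0, 0.0 L/s.
ΣQ_DR = 169.0 L/s.
With Δt = 6 h = 21600 s, V = ΣQ_DR · Δt = 169.0 × 21600 = 3.65 × 10^6 L.

V ≈ 3.65 × 10^6 L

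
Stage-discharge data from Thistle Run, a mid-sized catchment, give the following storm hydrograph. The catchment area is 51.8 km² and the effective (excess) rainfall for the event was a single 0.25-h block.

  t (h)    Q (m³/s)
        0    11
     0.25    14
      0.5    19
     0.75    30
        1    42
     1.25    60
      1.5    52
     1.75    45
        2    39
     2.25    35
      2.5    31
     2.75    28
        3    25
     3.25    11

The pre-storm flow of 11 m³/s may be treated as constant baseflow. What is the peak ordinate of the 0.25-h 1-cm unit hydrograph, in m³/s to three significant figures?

U_p ≈ 97.9 m³/s

Direct runoff: 0.0, 3.0, 8.0, 19.0, 31.0, 49.0, 41.0, 34.0, 28.0, 24.0, 20.0, 17.0, 14.0, 0.0 m³/s; ΣQ_DR = 288.0 m³/s, peak = 49.0 m³/s.
Runoff depth d = ΣQ_DR·Δt / A = 288.0 × 900 / (51.8 km²) = 5.004 mm.
The 1-cm UH is the DRH scaled by (10 mm)/d, so U_p = 49.0 × 10/5.004 = 97.9 m³/s.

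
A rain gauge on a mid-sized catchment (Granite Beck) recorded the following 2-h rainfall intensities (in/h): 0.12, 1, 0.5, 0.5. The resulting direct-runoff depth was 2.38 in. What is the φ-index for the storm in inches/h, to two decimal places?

φ ≈ 0.27 in/h

Only the 3 blocks with intensity above φ contribute runoff: 1, 0.5, 0.5 in/h.
Σ(I−φ)·Δt = d  ⇒  (1+0.5+0.5 − 3φ)·2 = 2.38
φ = (2.000 − 2.38/2) / 3 = 0.27 in/h.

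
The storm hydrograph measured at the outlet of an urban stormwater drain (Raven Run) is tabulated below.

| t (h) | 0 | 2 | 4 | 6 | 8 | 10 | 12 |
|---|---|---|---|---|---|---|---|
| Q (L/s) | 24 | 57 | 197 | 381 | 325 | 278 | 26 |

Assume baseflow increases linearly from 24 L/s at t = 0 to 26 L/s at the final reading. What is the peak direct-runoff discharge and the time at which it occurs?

Q_p = 356.00 L/s at t = 6 h

Subtracting baseflow gives direct-runoff ordinates: 0.00, 32.67, 172.33, 356.00, 299.67, 252.33, 0.00 L/s.
The maximum is 356.00 L/s, occurring at the reading for t = 6 h.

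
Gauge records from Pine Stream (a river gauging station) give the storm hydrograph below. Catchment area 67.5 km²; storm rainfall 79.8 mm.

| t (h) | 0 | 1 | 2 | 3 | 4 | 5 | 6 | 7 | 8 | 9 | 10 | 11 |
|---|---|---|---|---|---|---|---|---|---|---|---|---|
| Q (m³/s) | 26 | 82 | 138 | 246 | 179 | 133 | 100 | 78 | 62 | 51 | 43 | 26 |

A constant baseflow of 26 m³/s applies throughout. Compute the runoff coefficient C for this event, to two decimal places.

C ≈ 0.57

ΣQ_DR = 852.0 m³/s; V = ΣQ_DR·Δt = 3.067 × 10^6 m³.
Runoff depth d = V / A = 45.44 mm.
C = d / P = 45.44 / 79.8 = 0.57.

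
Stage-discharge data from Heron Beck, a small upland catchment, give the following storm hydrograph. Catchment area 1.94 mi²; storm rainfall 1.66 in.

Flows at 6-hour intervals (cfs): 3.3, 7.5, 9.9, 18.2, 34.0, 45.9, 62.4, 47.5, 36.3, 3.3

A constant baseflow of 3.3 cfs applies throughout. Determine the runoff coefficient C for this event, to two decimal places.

C ≈ 0.68

ΣQ_DR = 235.3 cfs; V = ΣQ_DR·Δt = 5.082 × 10^6 ft³.
Runoff depth d = V / A = 1.128 in.
C = d / P = 1.128 / 1.66 = 0.68.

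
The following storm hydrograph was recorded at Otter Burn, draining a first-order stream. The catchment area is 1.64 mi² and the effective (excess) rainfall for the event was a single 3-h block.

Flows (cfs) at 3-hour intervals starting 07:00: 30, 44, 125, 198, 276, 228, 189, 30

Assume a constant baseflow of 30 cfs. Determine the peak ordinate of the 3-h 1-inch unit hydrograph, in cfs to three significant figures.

Direct runoff: 0.0, 14.0, 95.0, 168.0, 246.0, 198.0, 159.0, 0.0 cfs; ΣQ_DR = 880.0 cfs, peak = 246.0 cfs.
Runoff depth d = ΣQ_DR·Δt / A = 880.0 × 10800 / (1.64 mi²) = 2.494 in.
The 1-inch UH is the DRH scaled by (1 in)/d, so U_p = 246.0 × 1/2.494 = 98.6 cfs.

U_p ≈ 98.6 cfs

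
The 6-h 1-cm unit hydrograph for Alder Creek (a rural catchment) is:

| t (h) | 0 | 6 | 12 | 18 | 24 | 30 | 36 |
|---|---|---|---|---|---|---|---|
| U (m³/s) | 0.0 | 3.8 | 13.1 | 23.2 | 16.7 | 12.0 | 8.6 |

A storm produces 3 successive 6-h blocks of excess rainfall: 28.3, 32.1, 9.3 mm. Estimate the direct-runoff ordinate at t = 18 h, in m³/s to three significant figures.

By discrete convolution, Q_j = Σ (P_i / 10 mm) · U_{j−i}.
At t = 18 h (j=3): Q = (28.3/10)·23.2 + (32.1/10)·13.1 + (9.3/10)·3.8 = 111 m³/s.

Q ≈ 111 m³/s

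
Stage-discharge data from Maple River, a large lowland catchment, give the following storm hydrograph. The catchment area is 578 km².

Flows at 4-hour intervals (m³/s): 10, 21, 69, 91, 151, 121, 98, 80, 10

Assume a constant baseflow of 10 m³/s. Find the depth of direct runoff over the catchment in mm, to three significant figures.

Direct runoff: 0.0, 11.0, 59.0, 81.0, 141.0, 111.0, 88.0, 70.0, 0.0 m³/s; ΣQ_DR = 561.0 m³/s.
V = ΣQ_DR · Δt = 561.0 × 14400 s = 8.078 × 10^6 m³.
Over A = 578 km², depth = V / A = 14.0 mm.

d ≈ 14.0 mm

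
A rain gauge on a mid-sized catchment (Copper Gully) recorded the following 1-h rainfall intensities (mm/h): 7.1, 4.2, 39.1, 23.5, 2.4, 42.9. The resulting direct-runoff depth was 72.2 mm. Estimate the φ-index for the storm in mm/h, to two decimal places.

φ ≈ 11.10 mm/h

Only the 3 blocks with intensity above φ contribute runoff: 39.1, 23.5, 42.9 mm/h.
Σ(I−φ)·Δt = d  ⇒  (39.1+23.5+42.9 − 3φ)·1 = 72.2
φ = (105.5 − 72.2/1) / 3 = 11.10 mm/h.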